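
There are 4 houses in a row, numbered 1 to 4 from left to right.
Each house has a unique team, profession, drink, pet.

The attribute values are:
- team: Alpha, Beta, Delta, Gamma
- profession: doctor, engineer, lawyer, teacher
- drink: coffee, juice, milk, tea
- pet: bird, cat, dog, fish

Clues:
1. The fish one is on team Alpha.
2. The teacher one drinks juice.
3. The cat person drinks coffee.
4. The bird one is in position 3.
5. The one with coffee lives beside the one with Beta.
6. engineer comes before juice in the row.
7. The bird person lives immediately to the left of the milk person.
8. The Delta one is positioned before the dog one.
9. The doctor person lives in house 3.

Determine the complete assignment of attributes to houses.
Solution:

House | Team | Profession | Drink | Pet
---------------------------------------
  1   | Delta | engineer | coffee | cat
  2   | Beta | teacher | juice | dog
  3   | Gamma | doctor | tea | bird
  4   | Alpha | lawyer | milk | fish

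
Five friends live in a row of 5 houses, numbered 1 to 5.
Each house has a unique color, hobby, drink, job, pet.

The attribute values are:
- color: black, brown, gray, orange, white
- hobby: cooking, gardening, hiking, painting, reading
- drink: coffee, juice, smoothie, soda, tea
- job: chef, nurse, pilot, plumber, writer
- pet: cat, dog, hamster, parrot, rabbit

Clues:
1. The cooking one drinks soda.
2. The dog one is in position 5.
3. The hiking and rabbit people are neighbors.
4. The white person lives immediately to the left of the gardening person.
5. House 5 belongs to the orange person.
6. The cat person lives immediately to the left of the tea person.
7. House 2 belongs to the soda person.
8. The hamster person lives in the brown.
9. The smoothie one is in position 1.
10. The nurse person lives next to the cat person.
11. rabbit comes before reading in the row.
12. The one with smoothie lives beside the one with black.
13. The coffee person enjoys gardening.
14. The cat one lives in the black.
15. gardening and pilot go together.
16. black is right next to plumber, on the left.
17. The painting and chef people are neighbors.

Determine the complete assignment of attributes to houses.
Solution:

House | Color | Hobby | Drink | Job | Pet
-----------------------------------------
  1   | brown | painting | smoothie | nurse | hamster
  2   | black | cooking | soda | chef | cat
  3   | white | hiking | tea | plumber | parrot
  4   | gray | gardening | coffee | pilot | rabbit
  5   | orange | reading | juice | writer | dog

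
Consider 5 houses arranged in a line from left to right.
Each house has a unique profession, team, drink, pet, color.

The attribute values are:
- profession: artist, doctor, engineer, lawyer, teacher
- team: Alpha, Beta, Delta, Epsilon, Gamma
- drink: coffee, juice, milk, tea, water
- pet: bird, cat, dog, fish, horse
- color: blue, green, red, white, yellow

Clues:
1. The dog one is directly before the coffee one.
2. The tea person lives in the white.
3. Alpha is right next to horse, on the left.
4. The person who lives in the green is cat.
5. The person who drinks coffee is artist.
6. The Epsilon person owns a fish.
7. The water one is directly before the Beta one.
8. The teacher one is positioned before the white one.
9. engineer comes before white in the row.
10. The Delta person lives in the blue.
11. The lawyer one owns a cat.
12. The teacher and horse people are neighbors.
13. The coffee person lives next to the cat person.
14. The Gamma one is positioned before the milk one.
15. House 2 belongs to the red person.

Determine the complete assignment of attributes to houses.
Solution:

House | Profession | Team | Drink | Pet | Color
-----------------------------------------------
  1   | teacher | Alpha | water | dog | yellow
  2   | artist | Beta | coffee | horse | red
  3   | lawyer | Gamma | juice | cat | green
  4   | engineer | Delta | milk | bird | blue
  5   | doctor | Epsilon | tea | fish | white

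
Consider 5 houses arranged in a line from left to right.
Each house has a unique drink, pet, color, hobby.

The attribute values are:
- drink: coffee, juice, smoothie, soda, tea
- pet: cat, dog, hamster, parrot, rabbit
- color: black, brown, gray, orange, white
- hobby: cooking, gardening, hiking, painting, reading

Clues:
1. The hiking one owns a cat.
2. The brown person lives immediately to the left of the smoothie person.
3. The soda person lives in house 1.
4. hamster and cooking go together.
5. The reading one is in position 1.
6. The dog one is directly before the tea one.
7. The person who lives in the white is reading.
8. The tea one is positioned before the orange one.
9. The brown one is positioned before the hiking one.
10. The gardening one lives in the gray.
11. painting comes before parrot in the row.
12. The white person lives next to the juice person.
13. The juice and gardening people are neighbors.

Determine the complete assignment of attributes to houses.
Solution:

House | Drink | Pet | Color | Hobby
-----------------------------------
  1   | soda | rabbit | white | reading
  2   | juice | dog | black | painting
  3   | tea | parrot | gray | gardening
  4   | coffee | hamster | brown | cooking
  5   | smoothie | cat | orange | hiking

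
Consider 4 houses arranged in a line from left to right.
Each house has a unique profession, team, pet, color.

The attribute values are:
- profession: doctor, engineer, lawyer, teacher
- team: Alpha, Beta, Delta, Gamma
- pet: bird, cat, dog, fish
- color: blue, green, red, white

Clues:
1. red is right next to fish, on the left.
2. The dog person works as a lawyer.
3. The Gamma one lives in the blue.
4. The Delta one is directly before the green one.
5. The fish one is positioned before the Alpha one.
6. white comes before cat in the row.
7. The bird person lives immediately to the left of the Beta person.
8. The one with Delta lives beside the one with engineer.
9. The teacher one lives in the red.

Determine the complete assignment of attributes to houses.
Solution:

House | Profession | Team | Pet | Color
---------------------------------------
  1   | teacher | Delta | bird | red
  2   | engineer | Beta | fish | green
  3   | lawyer | Alpha | dog | white
  4   | doctor | Gamma | cat | blue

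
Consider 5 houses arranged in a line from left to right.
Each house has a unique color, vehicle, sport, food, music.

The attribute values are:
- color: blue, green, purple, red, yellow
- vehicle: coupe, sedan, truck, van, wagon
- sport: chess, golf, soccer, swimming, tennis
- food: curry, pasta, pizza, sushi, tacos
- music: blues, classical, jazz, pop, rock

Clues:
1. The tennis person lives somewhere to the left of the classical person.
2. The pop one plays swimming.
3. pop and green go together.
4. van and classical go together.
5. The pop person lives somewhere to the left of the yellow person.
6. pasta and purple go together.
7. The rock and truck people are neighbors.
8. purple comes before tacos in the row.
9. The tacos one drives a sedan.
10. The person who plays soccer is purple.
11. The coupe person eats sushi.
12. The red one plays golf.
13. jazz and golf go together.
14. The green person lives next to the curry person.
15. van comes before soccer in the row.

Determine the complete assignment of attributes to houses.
Solution:

House | Color | Vehicle | Sport | Food | Music
----------------------------------------------
  1   | blue | coupe | tennis | sushi | rock
  2   | green | truck | swimming | pizza | pop
  3   | yellow | van | chess | curry | classical
  4   | purple | wagon | soccer | pasta | blues
  5   | red | sedan | golf | tacos | jazz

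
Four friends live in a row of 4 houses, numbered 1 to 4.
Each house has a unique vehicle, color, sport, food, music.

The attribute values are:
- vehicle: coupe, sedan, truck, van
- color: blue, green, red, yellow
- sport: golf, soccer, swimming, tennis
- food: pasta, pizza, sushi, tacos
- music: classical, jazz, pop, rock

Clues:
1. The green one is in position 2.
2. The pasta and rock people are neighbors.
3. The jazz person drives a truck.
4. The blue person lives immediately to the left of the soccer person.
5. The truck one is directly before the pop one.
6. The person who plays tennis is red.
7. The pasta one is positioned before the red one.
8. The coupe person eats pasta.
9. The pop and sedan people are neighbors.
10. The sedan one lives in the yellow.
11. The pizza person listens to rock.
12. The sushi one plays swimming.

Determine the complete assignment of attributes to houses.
Solution:

House | Vehicle | Color | Sport | Food | Music
----------------------------------------------
  1   | truck | blue | swimming | sushi | jazz
  2   | coupe | green | soccer | pasta | pop
  3   | sedan | yellow | golf | pizza | rock
  4   | van | red | tennis | tacos | classical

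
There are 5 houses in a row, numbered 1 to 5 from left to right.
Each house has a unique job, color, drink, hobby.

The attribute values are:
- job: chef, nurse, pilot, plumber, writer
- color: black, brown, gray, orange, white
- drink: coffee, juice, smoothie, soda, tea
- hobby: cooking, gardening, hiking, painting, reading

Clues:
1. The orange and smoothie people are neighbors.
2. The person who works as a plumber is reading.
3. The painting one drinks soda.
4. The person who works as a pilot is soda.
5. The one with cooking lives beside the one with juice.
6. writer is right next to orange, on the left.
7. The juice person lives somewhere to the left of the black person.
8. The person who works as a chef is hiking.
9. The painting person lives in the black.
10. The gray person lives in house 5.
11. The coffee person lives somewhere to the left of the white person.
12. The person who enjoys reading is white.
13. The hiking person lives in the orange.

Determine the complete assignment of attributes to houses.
Solution:

House | Job | Color | Drink | Hobby
-----------------------------------
  1   | writer | brown | coffee | cooking
  2   | chef | orange | juice | hiking
  3   | plumber | white | smoothie | reading
  4   | pilot | black | soda | painting
  5   | nurse | gray | tea | gardening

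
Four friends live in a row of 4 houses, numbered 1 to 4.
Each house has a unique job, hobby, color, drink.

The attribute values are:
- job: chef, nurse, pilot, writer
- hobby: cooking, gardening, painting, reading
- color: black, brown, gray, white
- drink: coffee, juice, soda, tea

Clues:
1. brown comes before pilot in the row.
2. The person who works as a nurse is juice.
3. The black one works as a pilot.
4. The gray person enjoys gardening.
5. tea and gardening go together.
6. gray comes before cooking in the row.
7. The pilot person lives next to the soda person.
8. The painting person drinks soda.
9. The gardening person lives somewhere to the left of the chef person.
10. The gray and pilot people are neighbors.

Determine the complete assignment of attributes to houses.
Solution:

House | Job | Hobby | Color | Drink
-----------------------------------
  1   | nurse | reading | brown | juice
  2   | writer | gardening | gray | tea
  3   | pilot | cooking | black | coffee
  4   | chef | painting | white | soda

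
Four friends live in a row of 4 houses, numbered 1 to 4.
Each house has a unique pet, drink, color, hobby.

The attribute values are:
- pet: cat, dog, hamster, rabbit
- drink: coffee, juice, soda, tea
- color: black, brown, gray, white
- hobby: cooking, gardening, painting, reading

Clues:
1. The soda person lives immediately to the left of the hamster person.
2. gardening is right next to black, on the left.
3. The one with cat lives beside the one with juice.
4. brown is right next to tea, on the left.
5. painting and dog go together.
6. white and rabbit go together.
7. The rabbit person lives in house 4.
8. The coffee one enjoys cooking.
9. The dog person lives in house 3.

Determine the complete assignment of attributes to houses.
Solution:

House | Pet | Drink | Color | Hobby
-----------------------------------
  1   | cat | soda | gray | reading
  2   | hamster | juice | brown | gardening
  3   | dog | tea | black | painting
  4   | rabbit | coffee | white | cooking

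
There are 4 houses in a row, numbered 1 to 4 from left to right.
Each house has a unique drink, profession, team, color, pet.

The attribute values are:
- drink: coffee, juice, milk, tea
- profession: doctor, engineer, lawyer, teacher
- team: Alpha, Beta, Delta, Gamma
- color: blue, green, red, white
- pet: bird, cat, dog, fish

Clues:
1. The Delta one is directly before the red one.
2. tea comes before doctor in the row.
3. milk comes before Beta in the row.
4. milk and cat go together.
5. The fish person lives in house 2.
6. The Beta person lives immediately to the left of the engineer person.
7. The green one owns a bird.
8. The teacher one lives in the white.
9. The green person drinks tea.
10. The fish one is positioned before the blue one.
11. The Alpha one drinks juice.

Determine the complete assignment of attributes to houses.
Solution:

House | Drink | Profession | Team | Color | Pet
-----------------------------------------------
  1   | milk | teacher | Delta | white | cat
  2   | coffee | lawyer | Beta | red | fish
  3   | tea | engineer | Gamma | green | bird
  4   | juice | doctor | Alpha | blue | dog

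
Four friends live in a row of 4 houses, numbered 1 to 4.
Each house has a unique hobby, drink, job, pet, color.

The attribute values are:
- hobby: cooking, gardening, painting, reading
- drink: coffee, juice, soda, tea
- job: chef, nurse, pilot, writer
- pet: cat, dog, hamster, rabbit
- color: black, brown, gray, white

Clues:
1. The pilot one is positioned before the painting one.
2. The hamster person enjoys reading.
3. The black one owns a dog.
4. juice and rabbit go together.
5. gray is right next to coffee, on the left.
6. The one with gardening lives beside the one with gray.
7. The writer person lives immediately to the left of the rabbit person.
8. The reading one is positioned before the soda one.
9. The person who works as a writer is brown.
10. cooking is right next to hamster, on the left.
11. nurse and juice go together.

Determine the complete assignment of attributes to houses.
Solution:

House | Hobby | Drink | Job | Pet | Color
-----------------------------------------
  1   | gardening | tea | writer | cat | brown
  2   | cooking | juice | nurse | rabbit | gray
  3   | reading | coffee | pilot | hamster | white
  4   | painting | soda | chef | dog | black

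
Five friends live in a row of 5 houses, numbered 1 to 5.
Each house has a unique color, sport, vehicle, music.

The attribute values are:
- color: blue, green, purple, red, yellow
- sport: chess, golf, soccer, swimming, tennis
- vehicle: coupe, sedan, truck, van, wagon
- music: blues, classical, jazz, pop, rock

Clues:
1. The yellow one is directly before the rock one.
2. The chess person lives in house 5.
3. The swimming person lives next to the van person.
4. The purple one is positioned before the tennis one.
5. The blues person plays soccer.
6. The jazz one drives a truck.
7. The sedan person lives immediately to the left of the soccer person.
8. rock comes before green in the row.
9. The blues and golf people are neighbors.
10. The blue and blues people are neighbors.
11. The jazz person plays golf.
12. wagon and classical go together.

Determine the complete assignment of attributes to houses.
Solution:

House | Color | Sport | Vehicle | Music
---------------------------------------
  1   | blue | swimming | sedan | pop
  2   | purple | soccer | van | blues
  3   | yellow | golf | truck | jazz
  4   | red | tennis | coupe | rock
  5   | green | chess | wagon | classical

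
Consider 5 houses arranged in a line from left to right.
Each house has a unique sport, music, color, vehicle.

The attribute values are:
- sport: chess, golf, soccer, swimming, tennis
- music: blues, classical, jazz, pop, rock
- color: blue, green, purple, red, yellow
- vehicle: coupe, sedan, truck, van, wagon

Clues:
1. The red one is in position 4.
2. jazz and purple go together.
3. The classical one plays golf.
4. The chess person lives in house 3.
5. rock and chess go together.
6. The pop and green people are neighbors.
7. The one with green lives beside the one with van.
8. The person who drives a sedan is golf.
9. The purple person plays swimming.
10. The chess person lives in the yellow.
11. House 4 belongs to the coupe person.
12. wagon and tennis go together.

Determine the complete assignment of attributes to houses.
Solution:

House | Sport | Music | Color | Vehicle
---------------------------------------
  1   | tennis | pop | blue | wagon
  2   | golf | classical | green | sedan
  3   | chess | rock | yellow | van
  4   | soccer | blues | red | coupe
  5   | swimming | jazz | purple | truck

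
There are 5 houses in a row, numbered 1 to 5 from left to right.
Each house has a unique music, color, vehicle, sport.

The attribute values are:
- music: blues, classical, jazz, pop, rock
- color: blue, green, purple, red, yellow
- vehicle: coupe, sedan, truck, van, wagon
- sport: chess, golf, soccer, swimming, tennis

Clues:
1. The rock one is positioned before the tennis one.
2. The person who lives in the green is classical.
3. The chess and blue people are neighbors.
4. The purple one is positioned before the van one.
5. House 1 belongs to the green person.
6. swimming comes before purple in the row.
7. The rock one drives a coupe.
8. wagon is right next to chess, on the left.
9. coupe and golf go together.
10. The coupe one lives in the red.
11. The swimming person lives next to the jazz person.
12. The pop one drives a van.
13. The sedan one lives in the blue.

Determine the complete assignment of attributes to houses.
Solution:

House | Music | Color | Vehicle | Sport
---------------------------------------
  1   | classical | green | wagon | swimming
  2   | jazz | purple | truck | chess
  3   | blues | blue | sedan | soccer
  4   | rock | red | coupe | golf
  5   | pop | yellow | van | tennis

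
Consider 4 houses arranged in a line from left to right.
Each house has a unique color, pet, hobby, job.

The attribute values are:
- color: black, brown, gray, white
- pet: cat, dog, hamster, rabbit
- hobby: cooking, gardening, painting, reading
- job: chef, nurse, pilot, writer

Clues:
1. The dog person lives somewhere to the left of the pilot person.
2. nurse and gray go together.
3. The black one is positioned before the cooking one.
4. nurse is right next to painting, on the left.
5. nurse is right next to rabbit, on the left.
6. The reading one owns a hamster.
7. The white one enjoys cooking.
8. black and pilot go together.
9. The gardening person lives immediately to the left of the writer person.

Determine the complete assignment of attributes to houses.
Solution:

House | Color | Pet | Hobby | Job
---------------------------------
  1   | gray | dog | gardening | nurse
  2   | brown | rabbit | painting | writer
  3   | black | hamster | reading | pilot
  4   | white | cat | cooking | chef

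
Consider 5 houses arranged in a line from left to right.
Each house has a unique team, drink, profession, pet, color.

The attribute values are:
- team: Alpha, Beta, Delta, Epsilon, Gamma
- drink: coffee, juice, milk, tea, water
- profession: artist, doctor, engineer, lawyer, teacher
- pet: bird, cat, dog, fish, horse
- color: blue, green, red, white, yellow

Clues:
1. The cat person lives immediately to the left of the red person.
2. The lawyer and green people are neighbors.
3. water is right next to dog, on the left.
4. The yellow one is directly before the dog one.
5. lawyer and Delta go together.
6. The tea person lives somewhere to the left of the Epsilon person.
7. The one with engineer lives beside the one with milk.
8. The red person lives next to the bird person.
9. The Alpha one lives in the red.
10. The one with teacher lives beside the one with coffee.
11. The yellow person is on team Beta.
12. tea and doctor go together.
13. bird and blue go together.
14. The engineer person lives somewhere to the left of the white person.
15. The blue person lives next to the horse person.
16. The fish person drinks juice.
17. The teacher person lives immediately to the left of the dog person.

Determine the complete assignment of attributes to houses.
Solution:

House | Team | Drink | Profession | Pet | Color
-----------------------------------------------
  1   | Beta | water | teacher | cat | yellow
  2   | Alpha | coffee | engineer | dog | red
  3   | Delta | milk | lawyer | bird | blue
  4   | Gamma | tea | doctor | horse | green
  5   | Epsilon | juice | artist | fish | white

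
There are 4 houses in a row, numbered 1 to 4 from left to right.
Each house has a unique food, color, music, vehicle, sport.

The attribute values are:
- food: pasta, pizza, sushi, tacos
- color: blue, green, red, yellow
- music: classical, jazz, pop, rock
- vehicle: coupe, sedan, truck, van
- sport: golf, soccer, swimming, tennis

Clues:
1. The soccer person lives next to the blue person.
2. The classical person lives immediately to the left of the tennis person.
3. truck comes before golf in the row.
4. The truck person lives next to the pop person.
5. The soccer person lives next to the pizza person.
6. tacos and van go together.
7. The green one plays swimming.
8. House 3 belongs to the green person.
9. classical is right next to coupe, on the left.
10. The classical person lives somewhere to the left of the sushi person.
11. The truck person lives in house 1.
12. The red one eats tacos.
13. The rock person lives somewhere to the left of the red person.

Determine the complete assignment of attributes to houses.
Solution:

House | Food | Color | Music | Vehicle | Sport
----------------------------------------------
  1   | pasta | yellow | classical | truck | soccer
  2   | pizza | blue | pop | coupe | tennis
  3   | sushi | green | rock | sedan | swimming
  4   | tacos | red | jazz | van | golf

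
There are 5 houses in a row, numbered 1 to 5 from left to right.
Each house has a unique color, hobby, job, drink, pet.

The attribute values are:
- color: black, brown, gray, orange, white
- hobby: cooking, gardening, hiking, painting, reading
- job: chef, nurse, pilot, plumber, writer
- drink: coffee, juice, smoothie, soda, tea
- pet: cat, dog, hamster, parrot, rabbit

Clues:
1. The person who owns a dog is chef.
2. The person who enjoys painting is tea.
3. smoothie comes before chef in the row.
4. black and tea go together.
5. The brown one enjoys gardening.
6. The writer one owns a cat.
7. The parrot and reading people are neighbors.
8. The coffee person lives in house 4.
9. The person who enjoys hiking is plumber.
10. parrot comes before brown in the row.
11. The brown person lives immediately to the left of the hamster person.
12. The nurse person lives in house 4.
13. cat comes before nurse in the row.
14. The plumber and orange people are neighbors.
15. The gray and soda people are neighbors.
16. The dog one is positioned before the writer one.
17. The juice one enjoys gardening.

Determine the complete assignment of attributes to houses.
Solution:

House | Color | Hobby | Job | Drink | Pet
-----------------------------------------
  1   | gray | hiking | plumber | smoothie | parrot
  2   | orange | reading | chef | soda | dog
  3   | brown | gardening | writer | juice | cat
  4   | white | cooking | nurse | coffee | hamster
  5   | black | painting | pilot | tea | rabbit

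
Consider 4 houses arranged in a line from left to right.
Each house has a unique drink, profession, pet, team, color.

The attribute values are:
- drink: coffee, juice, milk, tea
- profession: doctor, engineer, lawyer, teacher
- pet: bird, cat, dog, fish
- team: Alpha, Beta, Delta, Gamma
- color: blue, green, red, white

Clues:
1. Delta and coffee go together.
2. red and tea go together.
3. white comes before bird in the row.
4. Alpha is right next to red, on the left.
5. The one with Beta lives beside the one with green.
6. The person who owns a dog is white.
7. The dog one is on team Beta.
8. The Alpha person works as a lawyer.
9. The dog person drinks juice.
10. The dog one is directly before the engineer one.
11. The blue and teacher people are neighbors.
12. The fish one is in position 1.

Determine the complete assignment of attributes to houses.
Solution:

House | Drink | Profession | Pet | Team | Color
-----------------------------------------------
  1   | milk | lawyer | fish | Alpha | blue
  2   | tea | teacher | cat | Gamma | red
  3   | juice | doctor | dog | Beta | white
  4   | coffee | engineer | bird | Delta | green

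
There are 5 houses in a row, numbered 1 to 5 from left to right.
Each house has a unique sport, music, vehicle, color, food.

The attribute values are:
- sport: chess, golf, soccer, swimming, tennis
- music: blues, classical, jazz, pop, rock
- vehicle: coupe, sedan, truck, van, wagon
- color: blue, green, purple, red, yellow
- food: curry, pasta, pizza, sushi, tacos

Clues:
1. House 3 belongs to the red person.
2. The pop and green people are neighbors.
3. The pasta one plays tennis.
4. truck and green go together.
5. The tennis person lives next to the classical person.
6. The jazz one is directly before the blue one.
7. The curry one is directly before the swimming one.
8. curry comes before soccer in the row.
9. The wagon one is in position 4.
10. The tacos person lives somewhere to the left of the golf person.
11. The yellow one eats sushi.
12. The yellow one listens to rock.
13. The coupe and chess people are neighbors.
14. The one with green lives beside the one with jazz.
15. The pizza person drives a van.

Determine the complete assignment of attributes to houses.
Solution:

House | Sport | Music | Vehicle | Color | Food
----------------------------------------------
  1   | tennis | pop | coupe | purple | pasta
  2   | chess | classical | truck | green | curry
  3   | swimming | jazz | van | red | pizza
  4   | soccer | blues | wagon | blue | tacos
  5   | golf | rock | sedan | yellow | sushi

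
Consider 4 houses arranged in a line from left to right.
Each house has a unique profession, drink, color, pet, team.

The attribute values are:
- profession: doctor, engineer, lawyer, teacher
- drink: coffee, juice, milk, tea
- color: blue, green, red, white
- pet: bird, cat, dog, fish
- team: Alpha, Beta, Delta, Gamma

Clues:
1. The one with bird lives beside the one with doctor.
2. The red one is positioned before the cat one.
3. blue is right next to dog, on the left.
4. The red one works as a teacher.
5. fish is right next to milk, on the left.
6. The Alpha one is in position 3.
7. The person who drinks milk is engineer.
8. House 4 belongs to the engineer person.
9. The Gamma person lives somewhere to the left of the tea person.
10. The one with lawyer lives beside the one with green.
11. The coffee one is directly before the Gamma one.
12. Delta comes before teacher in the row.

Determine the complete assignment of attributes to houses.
Solution:

House | Profession | Drink | Color | Pet | Team
-----------------------------------------------
  1   | lawyer | coffee | blue | bird | Delta
  2   | doctor | juice | green | dog | Gamma
  3   | teacher | tea | red | fish | Alpha
  4   | engineer | milk | white | cat | Beta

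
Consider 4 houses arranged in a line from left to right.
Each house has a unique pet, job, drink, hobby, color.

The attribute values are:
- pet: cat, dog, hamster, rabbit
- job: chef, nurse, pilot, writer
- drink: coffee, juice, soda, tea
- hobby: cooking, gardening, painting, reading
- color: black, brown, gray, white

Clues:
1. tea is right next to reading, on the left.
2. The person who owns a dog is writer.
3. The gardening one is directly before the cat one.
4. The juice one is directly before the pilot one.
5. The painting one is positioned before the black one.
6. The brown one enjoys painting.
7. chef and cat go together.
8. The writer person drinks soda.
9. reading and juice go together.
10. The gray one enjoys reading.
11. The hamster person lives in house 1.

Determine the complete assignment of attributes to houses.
Solution:

House | Pet | Job | Drink | Hobby | Color
-----------------------------------------
  1   | hamster | nurse | tea | gardening | white
  2   | cat | chef | juice | reading | gray
  3   | rabbit | pilot | coffee | painting | brown
  4   | dog | writer | soda | cooking | black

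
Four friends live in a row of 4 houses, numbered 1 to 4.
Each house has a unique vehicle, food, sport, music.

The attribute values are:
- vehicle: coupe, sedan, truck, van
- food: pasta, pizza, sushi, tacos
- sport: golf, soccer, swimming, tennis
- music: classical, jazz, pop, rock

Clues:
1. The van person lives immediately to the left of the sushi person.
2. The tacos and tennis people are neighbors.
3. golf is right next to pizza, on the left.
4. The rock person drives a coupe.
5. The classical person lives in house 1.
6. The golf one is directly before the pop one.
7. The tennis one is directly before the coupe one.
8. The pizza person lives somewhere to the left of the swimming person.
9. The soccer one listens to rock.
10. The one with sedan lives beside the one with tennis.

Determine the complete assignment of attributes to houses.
Solution:

House | Vehicle | Food | Sport | Music
--------------------------------------
  1   | sedan | tacos | golf | classical
  2   | van | pizza | tennis | pop
  3   | coupe | sushi | soccer | rock
  4   | truck | pasta | swimming | jazz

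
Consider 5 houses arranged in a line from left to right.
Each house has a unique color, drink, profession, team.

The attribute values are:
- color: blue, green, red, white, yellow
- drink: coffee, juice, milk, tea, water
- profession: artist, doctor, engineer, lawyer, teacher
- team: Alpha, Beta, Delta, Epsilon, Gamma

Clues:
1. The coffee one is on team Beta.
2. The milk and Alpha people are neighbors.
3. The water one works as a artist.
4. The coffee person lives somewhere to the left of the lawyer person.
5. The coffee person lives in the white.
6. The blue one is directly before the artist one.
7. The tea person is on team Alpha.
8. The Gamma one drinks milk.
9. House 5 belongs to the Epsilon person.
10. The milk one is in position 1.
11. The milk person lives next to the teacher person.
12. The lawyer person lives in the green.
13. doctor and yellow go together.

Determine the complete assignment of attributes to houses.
Solution:

House | Color | Drink | Profession | Team
-----------------------------------------
  1   | yellow | milk | doctor | Gamma
  2   | blue | tea | teacher | Alpha
  3   | red | water | artist | Delta
  4   | white | coffee | engineer | Beta
  5   | green | juice | lawyer | Epsilon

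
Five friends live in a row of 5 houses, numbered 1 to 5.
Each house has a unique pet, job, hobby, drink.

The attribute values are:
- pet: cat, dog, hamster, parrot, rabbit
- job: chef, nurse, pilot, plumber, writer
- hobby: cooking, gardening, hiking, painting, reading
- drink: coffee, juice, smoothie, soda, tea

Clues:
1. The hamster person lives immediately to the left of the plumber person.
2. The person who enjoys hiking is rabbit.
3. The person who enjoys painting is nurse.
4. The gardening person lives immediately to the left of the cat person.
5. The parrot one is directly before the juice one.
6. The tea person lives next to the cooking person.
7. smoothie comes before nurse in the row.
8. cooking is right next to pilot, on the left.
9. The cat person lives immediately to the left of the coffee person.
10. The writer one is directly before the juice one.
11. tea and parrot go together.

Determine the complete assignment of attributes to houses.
Solution:

House | Pet | Job | Hobby | Drink
---------------------------------
  1   | parrot | writer | gardening | tea
  2   | cat | chef | cooking | juice
  3   | hamster | pilot | reading | coffee
  4   | rabbit | plumber | hiking | smoothie
  5   | dog | nurse | painting | soda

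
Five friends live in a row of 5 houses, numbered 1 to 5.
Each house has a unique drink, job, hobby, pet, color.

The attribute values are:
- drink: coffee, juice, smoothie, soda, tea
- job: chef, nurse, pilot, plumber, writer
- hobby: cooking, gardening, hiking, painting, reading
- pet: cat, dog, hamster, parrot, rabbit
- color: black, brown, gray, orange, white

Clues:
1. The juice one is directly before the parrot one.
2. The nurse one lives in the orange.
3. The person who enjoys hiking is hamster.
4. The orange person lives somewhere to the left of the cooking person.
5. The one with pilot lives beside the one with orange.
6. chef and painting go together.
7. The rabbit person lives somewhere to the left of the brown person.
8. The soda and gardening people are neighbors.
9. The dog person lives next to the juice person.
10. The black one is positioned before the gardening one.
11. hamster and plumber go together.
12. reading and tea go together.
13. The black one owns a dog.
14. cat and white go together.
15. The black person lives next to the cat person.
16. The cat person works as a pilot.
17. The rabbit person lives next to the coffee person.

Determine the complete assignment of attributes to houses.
Solution:

House | Drink | Job | Hobby | Pet | Color
-----------------------------------------
  1   | soda | chef | painting | dog | black
  2   | juice | pilot | gardening | cat | white
  3   | tea | nurse | reading | parrot | orange
  4   | smoothie | writer | cooking | rabbit | gray
  5   | coffee | plumber | hiking | hamster | brown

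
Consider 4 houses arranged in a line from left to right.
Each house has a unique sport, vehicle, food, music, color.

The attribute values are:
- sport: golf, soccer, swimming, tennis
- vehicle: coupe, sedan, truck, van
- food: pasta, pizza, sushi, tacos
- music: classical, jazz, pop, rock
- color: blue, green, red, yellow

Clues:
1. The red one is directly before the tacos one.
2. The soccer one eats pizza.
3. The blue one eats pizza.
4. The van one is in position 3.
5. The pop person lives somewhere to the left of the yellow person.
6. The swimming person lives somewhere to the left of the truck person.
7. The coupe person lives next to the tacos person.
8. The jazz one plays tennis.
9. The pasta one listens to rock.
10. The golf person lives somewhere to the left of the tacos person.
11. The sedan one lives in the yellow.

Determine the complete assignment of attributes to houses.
Solution:

House | Sport | Vehicle | Food | Music | Color
----------------------------------------------
  1   | golf | coupe | sushi | pop | red
  2   | tennis | sedan | tacos | jazz | yellow
  3   | swimming | van | pasta | rock | green
  4   | soccer | truck | pizza | classical | blue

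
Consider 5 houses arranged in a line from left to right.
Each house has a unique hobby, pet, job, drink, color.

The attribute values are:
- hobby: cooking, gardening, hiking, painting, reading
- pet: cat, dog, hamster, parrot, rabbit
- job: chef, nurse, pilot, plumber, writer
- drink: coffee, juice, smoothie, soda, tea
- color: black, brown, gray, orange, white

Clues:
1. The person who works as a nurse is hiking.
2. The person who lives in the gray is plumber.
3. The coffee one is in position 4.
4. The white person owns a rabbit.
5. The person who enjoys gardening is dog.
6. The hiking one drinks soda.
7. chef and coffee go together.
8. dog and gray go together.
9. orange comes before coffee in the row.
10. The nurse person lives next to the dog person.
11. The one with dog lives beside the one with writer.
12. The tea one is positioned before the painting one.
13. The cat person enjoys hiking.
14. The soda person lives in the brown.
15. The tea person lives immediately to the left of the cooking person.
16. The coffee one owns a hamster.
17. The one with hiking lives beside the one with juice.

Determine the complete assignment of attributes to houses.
Solution:

House | Hobby | Pet | Job | Drink | Color
-----------------------------------------
  1   | hiking | cat | nurse | soda | brown
  2   | gardening | dog | plumber | juice | gray
  3   | reading | parrot | writer | tea | orange
  4   | cooking | hamster | chef | coffee | black
  5   | painting | rabbit | pilot | smoothie | white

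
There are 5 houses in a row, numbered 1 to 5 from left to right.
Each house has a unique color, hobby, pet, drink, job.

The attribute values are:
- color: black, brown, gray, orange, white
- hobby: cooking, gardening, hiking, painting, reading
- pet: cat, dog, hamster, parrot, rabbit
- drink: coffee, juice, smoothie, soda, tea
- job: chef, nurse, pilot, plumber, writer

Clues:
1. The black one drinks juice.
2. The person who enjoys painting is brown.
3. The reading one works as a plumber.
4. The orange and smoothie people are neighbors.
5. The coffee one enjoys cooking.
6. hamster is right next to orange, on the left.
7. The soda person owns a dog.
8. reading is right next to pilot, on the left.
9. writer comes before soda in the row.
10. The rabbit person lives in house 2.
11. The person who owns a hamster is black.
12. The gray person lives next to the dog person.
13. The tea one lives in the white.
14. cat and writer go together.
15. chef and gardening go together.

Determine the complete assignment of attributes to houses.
Solution:

House | Color | Hobby | Pet | Drink | Job
-----------------------------------------
  1   | black | reading | hamster | juice | plumber
  2   | orange | cooking | rabbit | coffee | pilot
  3   | gray | hiking | cat | smoothie | writer
  4   | brown | painting | dog | soda | nurse
  5   | white | gardening | parrot | tea | chef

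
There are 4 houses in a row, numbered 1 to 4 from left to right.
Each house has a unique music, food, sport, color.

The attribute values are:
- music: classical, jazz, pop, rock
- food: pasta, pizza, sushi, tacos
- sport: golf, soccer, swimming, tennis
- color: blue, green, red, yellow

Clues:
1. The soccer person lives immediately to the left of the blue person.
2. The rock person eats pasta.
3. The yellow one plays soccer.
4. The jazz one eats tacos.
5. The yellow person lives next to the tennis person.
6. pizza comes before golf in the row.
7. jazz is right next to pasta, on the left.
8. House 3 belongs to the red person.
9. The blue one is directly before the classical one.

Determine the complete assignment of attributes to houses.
Solution:

House | Music | Food | Sport | Color
------------------------------------
  1   | jazz | tacos | soccer | yellow
  2   | rock | pasta | tennis | blue
  3   | classical | pizza | swimming | red
  4   | pop | sushi | golf | green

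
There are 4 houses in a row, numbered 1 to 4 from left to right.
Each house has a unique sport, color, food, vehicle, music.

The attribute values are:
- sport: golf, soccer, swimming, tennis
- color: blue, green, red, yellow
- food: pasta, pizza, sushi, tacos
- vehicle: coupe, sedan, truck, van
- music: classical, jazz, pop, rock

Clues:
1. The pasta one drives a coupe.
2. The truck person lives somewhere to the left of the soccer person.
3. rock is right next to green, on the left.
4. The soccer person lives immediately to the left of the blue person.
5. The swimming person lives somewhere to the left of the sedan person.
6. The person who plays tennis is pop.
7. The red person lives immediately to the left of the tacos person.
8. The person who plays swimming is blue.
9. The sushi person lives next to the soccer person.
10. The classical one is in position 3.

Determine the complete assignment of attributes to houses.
Solution:

House | Sport | Color | Food | Vehicle | Music
----------------------------------------------
  1   | golf | red | sushi | truck | rock
  2   | soccer | green | tacos | van | jazz
  3   | swimming | blue | pasta | coupe | classical
  4   | tennis | yellow | pizza | sedan | pop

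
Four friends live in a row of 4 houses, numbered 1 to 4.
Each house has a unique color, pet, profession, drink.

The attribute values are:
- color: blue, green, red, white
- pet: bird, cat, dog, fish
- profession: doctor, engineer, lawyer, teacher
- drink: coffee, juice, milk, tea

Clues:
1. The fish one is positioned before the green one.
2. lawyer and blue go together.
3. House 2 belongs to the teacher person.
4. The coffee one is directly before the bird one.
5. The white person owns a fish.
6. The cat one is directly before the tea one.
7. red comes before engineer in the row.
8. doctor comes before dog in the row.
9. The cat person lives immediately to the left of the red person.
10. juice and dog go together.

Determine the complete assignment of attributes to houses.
Solution:

House | Color | Pet | Profession | Drink
----------------------------------------
  1   | blue | cat | lawyer | coffee
  2   | red | bird | teacher | tea
  3   | white | fish | doctor | milk
  4   | green | dog | engineer | juice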